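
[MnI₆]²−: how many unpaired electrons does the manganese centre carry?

3 unpaired electrons

Summing ligand charges against the −2 overall charge gives an oxidation state of +4 for manganese.
Manganese is a group-7 element; Mn(IV) is therefore d³.
In an octahedral field the d³ configuration is t₂g³e_g⁰ (only one arrangement possible), giving 3 unpaired electrons.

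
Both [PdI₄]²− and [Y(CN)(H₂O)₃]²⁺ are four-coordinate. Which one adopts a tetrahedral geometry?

[Y(CN)(H₂O)₃]²⁺

For [PdI₄]²−: Summing ligand charges against the −2 overall charge gives an oxidation state of +2 for palladium. Group 10 minus oxidation state 2 gives a d⁸ configuration. A 4d d⁸ ion has a large crystal-field splitting; square planar leaves the high-energy d_{x²−y²} orbital empty and maximises CFSE. → square planar.
For [Y(CN)(H₂O)₃]²⁺: Ligand charges: each cyanide is −1; water is neutral. With an overall charge of +2 the yttrium centre must be in the +3 oxidation state. Y sits in group 3, so the d-electron count is 3 − 3 = 0. A d⁰ ion has no crystal-field stabilisation preference between square planar and tetrahedral, so four ligands adopt the sterically favoured tetrahedral geometry. → tetrahedral.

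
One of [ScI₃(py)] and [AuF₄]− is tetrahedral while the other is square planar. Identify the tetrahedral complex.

[ScI₃(py)]

For [ScI₃(py)]: Each iodide is −1; pyridine is neutral; balancing the 0 overall charge requires Sc(III). Sc sits in group 3, so the d-electron count is 3 − 3 = 0. A d⁰ ion has no crystal-field stabilisation preference between square planar and tetrahedral, so four ligands adopt the sterically favoured tetrahedral geometry. → tetrahedral.
For [AuF₄]−: Each fluoride is −1; balancing the −1 overall charge requires Au(III). Gold is a group-11 element; Au(III) is therefore d⁸. A 5d d⁸ ion has a large crystal-field splitting; square planar leaves the high-energy d_{x²−y²} orbital empty and maximises CFSE. → square planar.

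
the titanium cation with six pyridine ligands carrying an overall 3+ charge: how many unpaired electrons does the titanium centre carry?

Summing ligand charges against the +3 overall charge gives an oxidation state of +3 for titanium.
Group 4 minus oxidation state 3 gives a d¹ configuration.
In an octahedral field the d¹ configuration is t₂g¹e_g⁰ (only one arrangement possible), giving 1 unpaired electron.

1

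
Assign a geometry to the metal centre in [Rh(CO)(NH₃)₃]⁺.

square planar

Ligand charges: carbonyl is neutral; ammonia is neutral. With an overall charge of +1 the rhodium centre must be in the +1 oxidation state.
Rhodium is a group-9 element; Rh(I) is therefore d⁸.
Coordination number: 4.
A 4d d⁸ ion has a large crystal-field splitting; square planar leaves the high-energy d_{x²−y²} orbital empty and maximises CFSE.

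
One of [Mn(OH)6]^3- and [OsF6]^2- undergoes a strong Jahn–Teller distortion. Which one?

[Mn(OH)6]^3-: Each hydroxide is −1; balancing the −3 overall charge requires Mn(III). Manganese is a group-7 element; Mn(III) is therefore d⁴. Hydroxide is a weak-field ligand for a first-row metal, so the complex is high-spin. The t₂g³e_g¹ (high-spin) configuration has an unevenly filled e_g set; the Jahn–Teller theorem predicts a tetragonal distortion (typically axial elongation) to lift the degeneracy.
[OsF6]^2-: Summing ligand charges against the −2 overall charge gives an oxidation state of +4 for osmium. Os sits in group 8, so the d-electron count is 8 − 4 = 4. A 5d ion has a large Δₒ and is invariably low-spin. The d⁴ configuration leaves the e_g set evenly filled (or empty) — no strong Jahn–Teller driving force.

[Mn(OH)6]^3-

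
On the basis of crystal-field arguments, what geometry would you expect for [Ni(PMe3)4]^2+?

Ligand charges: trimethylphosphine is neutral. With an overall charge of +2 the nickel centre must be in the +2 oxidation state.
Group 10 minus oxidation state 2 gives a d⁸ configuration.
With 4 monodentate ligands the coordination number is 4.
Trimethylphosphine is a strong-field ligand (high in the spectrochemical series).
A 3d d⁸ ion with strong-field ligands gains enough CFSE to favour square planar over tetrahedral.

square planar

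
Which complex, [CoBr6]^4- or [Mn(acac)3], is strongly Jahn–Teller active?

[Mn(acac)3]

[CoBr6]^4-: Ligand charges: each bromide is −1. With an overall charge of −4 the cobalt centre must be in the +2 oxidation state. Cobalt is a group-9 element; Co(II) is therefore d⁷. Bromide is a weak-field ligand for a first-row metal, so the complex is high-spin. The d⁷ configuration leaves the e_g set evenly filled (or empty) — no strong Jahn–Teller driving force.
[Mn(acac)3]: Summing ligand charges against the 0 overall charge gives an oxidation state of +3 for manganese. Mn sits in group 7, so the d-electron count is 7 − 3 = 4. Acetylacetonate is a weak-field ligand for a first-row metal, so the complex is high-spin. The t₂g³e_g¹ (high-spin) configuration has an unevenly filled e_g set; the Jahn–Teller theorem predicts a tetragonal distortion (typically axial elongation) to lift the degeneracy.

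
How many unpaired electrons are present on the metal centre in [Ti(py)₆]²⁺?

2

Pyridine is neutral; balancing the +2 overall charge requires Ti(II).
Ti sits in group 4, so the d-electron count is 4 − 2 = 2.
In an octahedral field the d² configuration is t₂g²e_g⁰ (only one arrangement possible), giving 2 unpaired electrons.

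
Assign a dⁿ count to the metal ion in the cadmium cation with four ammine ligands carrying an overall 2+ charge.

d¹⁰

Ammonia is neutral; balancing the +2 overall charge requires Cd(II).
Cd sits in group 12, so the d-electron count is 12 − 2 = 10.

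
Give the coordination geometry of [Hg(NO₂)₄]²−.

Summing ligand charges against the −2 overall charge gives an oxidation state of +2 for mercury.
Hg sits in group 12, so the d-electron count is 12 − 2 = 10.
Coordination number: 4.
A d¹⁰ ion has no crystal-field stabilisation preference between square planar and tetrahedral, so four ligands adopt the sterically favoured tetrahedral geometry.

tetrahedral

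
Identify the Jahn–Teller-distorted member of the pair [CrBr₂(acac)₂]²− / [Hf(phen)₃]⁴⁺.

[CrBr₂(acac)₂]²−: Ligand charges: each bromide is −1; each acetylacetonate is −1. With an overall charge of −2 the chromium centre must be in the +2 oxidation state. Cr sits in group 6, so the d-electron count is 6 − 2 = 4. Acetylacetonate and bromide are weak-field ligands for a first-row metal, so the complex is high-spin. The t₂g³e_g¹ (high-spin) configuration has an unevenly filled e_g set; the Jahn–Teller theorem predicts a tetragonal distortion (typically axial elongation) to lift the degeneracy.
[Hf(phen)₃]⁴⁺: 1,10-phenanthroline is neutral; balancing the +4 overall charge requires Hf(IV). Group 4 minus oxidation state 4 gives a d⁰ configuration. The d⁰ configuration leaves the e_g set evenly filled (or empty) — no strong Jahn–Teller driving force.

[CrBr₂(acac)₂]²−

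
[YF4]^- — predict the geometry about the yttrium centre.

tetrahedral

Each fluoride is −1; balancing the −1 overall charge requires Y(III).
Y sits in group 3, so the d-electron count is 3 − 3 = 0.
With 4 monodentate ligands the coordination number is 4.
A d⁰ ion has no crystal-field stabilisation preference between square planar and tetrahedral, so four ligands adopt the sterically favoured tetrahedral geometry.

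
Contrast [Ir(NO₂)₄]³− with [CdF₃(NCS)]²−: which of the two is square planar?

For [Ir(NO₂)₄]³−: Ligand charges: each nitro (N-bound nitrite) is −1. With an overall charge of −3 the iridium centre must be in the +1 oxidation state. Ir sits in group 9, so the d-electron count is 9 − 1 = 8. A 5d d⁸ ion has a large crystal-field splitting; square planar leaves the high-energy d_{x²−y²} orbital empty and maximises CFSE. → square planar.
For [CdF₃(NCS)]²−: Each fluoride is −1; each isothiocyanate is −1; balancing the −2 overall charge requires Cd(II). Group 12 minus oxidation state 2 gives a d¹⁰ configuration. A d¹⁰ ion has no crystal-field stabilisation preference between square planar and tetrahedral, so four ligands adopt the sterically favoured tetrahedral geometry. → tetrahedral.

[Ir(NO₂)₄]³−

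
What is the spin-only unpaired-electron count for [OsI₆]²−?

2 unpaired electrons

Each iodide is −1; balancing the −2 overall charge requires Os(IV).
Group 8 minus oxidation state 4 gives a d⁴ configuration.
The spin state decides the count: a 5d ion has a large Δₒ and is invariably low-spin.
An octahedral low-spin d⁴ ion is t₂g⁴e_g⁰, giving 2 unpaired electrons.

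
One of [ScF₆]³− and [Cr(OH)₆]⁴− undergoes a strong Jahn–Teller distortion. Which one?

[ScF₆]³−: Each fluoride is −1; balancing the −3 overall charge requires Sc(III). Scandium is a group-3 element; Sc(III) is therefore d⁰. The d⁰ configuration leaves the e_g set evenly filled (or empty) — no strong Jahn–Teller driving force.
[Cr(OH)₆]⁴−: Ligand charges: each hydroxide is −1. With an overall charge of −4 the chromium centre must be in the +2 oxidation state. Group 6 minus oxidation state 2 gives a d⁴ configuration. Hydroxide is a weak-field ligand for a first-row metal, so the complex is high-spin. The t₂g³e_g¹ (high-spin) configuration has an unevenly filled e_g set; the Jahn–Teller theorem predicts a tetragonal distortion (typically axial elongation) to lift the degeneracy.

[Cr(OH)₆]⁴−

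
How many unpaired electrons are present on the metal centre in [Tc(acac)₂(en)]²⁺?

Summing ligand charges against the +2 overall charge gives an oxidation state of +4 for technetium.
Technetium is a group-7 element; Tc(IV) is therefore d³.
Counting donor atoms: 2×acetylacetonate (bidentate) → 4 donors; 1×ethylenediamine (bidentate) → 2 donors. Coordination number = 6.
In an octahedral field the d³ configuration is t₂g³e_g⁰ (only one arrangement possible), giving 3 unpaired electrons.

3 unpaired electrons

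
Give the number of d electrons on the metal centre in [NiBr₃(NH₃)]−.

Summing ligand charges against the −1 overall charge gives an oxidation state of +2 for nickel.
Group 10 minus oxidation state 2 gives a d⁸ configuration.

d⁸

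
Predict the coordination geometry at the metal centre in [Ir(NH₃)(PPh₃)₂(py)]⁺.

square planar

Ammonia is neutral; triphenylphosphine is neutral; pyridine is neutral; balancing the +1 overall charge requires Ir(I).
Group 9 minus oxidation state 1 gives a d⁸ configuration.
Coordination number: 4.
A 5d d⁸ ion has a large crystal-field splitting; square planar leaves the high-energy d_{x²−y²} orbital empty and maximises CFSE.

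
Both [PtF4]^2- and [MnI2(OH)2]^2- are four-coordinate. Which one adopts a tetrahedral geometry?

For [PtF4]^2-: Summing ligand charges against the −2 overall charge gives an oxidation state of +2 for platinum. Platinum is a group-10 element; Pt(II) is therefore d⁸. A 5d d⁸ ion has a large crystal-field splitting; square planar leaves the high-energy d_{x²−y²} orbital empty and maximises CFSE. → square planar.
For [MnI2(OH)2]^2-: Ligand charges: each iodide is −1; each hydroxide is −1. With an overall charge of −2 the manganese centre must be in the +2 oxidation state. Group 7 minus oxidation state 2 gives a d⁵ configuration. A high-spin d⁵ ion has zero CFSE in either geometry, so four ligands adopt the sterically favoured tetrahedral geometry. → tetrahedral.

[MnI2(OH)2]^2-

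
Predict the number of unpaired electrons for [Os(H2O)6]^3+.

Summing ligand charges against the +3 overall charge gives an oxidation state of +3 for osmium.
Os sits in group 8, so the d-electron count is 8 − 3 = 5.
The spin state decides the count: a 5d ion has a large Δₒ and is invariably low-spin.
An octahedral low-spin d⁵ ion is t₂g⁵e_g⁰, giving 1 unpaired electron.

1 unpaired electron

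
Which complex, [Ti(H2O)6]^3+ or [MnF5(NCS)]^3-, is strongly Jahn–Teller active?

[Ti(H2O)6]^3+: Water is neutral; balancing the +3 overall charge requires Ti(III). Titanium is a group-4 element; Ti(III) is therefore d¹. The d¹ configuration leaves the e_g set evenly filled (or empty) — no strong Jahn–Teller driving force.
[MnF5(NCS)]^3-: Each fluoride is −1; each isothiocyanate is −1; balancing the −3 overall charge requires Mn(III). Manganese is a group-7 element; Mn(III) is therefore d⁴. Fluoride and isothiocyanate are weak-field ligands for a first-row metal, so the complex is high-spin. The t₂g³e_g¹ (high-spin) configuration has an unevenly filled e_g set; the Jahn–Teller theorem predicts a tetragonal distortion (typically axial elongation) to lift the degeneracy.

[MnF5(NCS)]^3-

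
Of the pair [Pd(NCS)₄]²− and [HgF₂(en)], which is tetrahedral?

[HgF₂(en)]

For [Pd(NCS)₄]²−: Ligand charges: each isothiocyanate is −1. With an overall charge of −2 the palladium centre must be in the +2 oxidation state. Group 10 minus oxidation state 2 gives a d⁸ configuration. A 4d d⁸ ion has a large crystal-field splitting; square planar leaves the high-energy d_{x²−y²} orbital empty and maximises CFSE. → square planar.
For [HgF₂(en)]: Each fluoride is −1; ethylenediamine is neutral; balancing the 0 overall charge requires Hg(II). Group 12 minus oxidation state 2 gives a d¹⁰ configuration. A d¹⁰ ion has no crystal-field stabilisation preference between square planar and tetrahedral, so four ligands adopt the sterically favoured tetrahedral geometry. → tetrahedral.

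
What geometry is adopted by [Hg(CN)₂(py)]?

Each cyanide is −1; pyridine is neutral; balancing the 0 overall charge requires Hg(II).
Mercury is a group-12 element; Hg(II) is therefore d¹⁰.
Coordination number: 3.
Three ligands around a d¹⁰ centre minimise repulsion in a trigonal-planar arrangement.

trigonal planar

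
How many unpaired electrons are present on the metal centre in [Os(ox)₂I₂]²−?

Summing ligand charges against the −2 overall charge gives an oxidation state of +4 for osmium.
Os sits in group 8, so the d-electron count is 8 − 4 = 4.
Counting donor atoms: 2×oxalate (bidentate) → 4 donors; 2×iodide (monodentate) → 2 donors. Coordination number = 6.
The spin state decides the count: a 5d ion has a large Δₒ and is invariably low-spin.
An octahedral low-spin d⁴ ion is t₂g⁴e_g⁰, giving 2 unpaired electrons.

2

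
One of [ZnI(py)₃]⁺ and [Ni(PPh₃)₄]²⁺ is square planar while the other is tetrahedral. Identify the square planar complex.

For [ZnI(py)₃]⁺: Each iodide is −1; pyridine is neutral; balancing the +1 overall charge requires Zn(II). Zn sits in group 12, so the d-electron count is 12 − 2 = 10. A d¹⁰ ion has no crystal-field stabilisation preference between square planar and tetrahedral, so four ligands adopt the sterically favoured tetrahedral geometry. → tetrahedral.
For [Ni(PPh₃)₄]²⁺: Summing ligand charges against the +2 overall charge gives an oxidation state of +2 for nickel. Nickel is a group-10 element; Ni(II) is therefore d⁸. Triphenylphosphine is a strong-field ligand (high in the spectrochemical series). A 3d d⁸ ion with strong-field ligands gains enough CFSE to favour square planar over tetrahedral. → square planar.

[Ni(PPh₃)₄]²⁺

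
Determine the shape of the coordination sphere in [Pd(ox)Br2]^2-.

square planar

Each oxalate is −2; each bromide is −1; balancing the −2 overall charge requires Pd(II).
Palladium is a group-10 element; Pd(II) is therefore d⁸.
Counting donor atoms: 1×oxalate (bidentate) → 2 donors; 2×bromide (monodentate) → 2 donors. Coordination number = 4.
A 4d d⁸ ion has a large crystal-field splitting; square planar leaves the high-energy d_{x²−y²} orbital empty and maximises CFSE.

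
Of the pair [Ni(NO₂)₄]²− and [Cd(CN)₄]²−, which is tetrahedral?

[Cd(CN)₄]²−

For [Ni(NO₂)₄]²−: Each nitro (N-bound nitrite) is −1; balancing the −2 overall charge requires Ni(II). Group 10 minus oxidation state 2 gives a d⁸ configuration. Nitro (N-bound nitrite) is a strong-field ligand (high in the spectrochemical series). A 3d d⁸ ion with strong-field ligands gains enough CFSE to favour square planar over tetrahedral. → square planar.
For [Cd(CN)₄]²−: Each cyanide is −1; balancing the −2 overall charge requires Cd(II). Group 12 minus oxidation state 2 gives a d¹⁰ configuration. A d¹⁰ ion has no crystal-field stabilisation preference between square planar and tetrahedral, so four ligands adopt the sterically favoured tetrahedral geometry. → tetrahedral.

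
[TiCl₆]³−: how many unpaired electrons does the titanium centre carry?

1

Each chloride is −1; balancing the −3 overall charge requires Ti(III).
Group 4 minus oxidation state 3 gives a d¹ configuration.
In an octahedral field the d¹ configuration is t₂g¹e_g⁰ (only one arrangement possible), giving 1 unpaired electron.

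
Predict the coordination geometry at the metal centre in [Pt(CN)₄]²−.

Summing ligand charges against the −2 overall charge gives an oxidation state of +2 for platinum.
Group 10 minus oxidation state 2 gives a d⁸ configuration.
With 4 monodentate ligands the coordination number is 4.
A 5d d⁸ ion has a large crystal-field splitting; square planar leaves the high-energy d_{x²−y²} orbital empty and maximises CFSE.

square planar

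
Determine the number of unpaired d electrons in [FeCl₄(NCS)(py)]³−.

Summing ligand charges against the −3 overall charge gives an oxidation state of +2 for iron.
Fe sits in group 8, so the d-electron count is 8 − 2 = 6.
The spin state decides the count: Chloride and isothiocyanate are weak-field ligands for a first-row metal, so the complex is high-spin.
An octahedral high-spin d⁶ ion is t₂g⁴e_g², giving 4 unpaired electrons.

4 unpaired electrons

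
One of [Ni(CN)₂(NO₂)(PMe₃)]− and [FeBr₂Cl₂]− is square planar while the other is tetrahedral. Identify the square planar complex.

[Ni(CN)₂(NO₂)(PMe₃)]−

For [Ni(CN)₂(NO₂)(PMe₃)]−: Each cyanide is −1; each nitro (N-bound nitrite) is −1; trimethylphosphine is neutral; balancing the −1 overall charge requires Ni(II). Group 10 minus oxidation state 2 gives a d⁸ configuration. Cyanide, nitro (N-bound nitrite), and trimethylphosphine are strong-field ligands (high in the spectrochemical series). A 3d d⁸ ion with strong-field ligands gains enough CFSE to favour square planar over tetrahedral. → square planar.
For [FeBr₂Cl₂]−: Each bromide is −1; each chloride is −1; balancing the −1 overall charge requires Fe(III). Fe sits in group 8, so the d-electron count is 8 − 3 = 5. A high-spin d⁵ ion has zero CFSE in either geometry, so four ligands adopt the sterically favoured tetrahedral geometry. → tetrahedral.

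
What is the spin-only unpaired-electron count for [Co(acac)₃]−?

3

Each acetylacetonate is −1; balancing the −1 overall charge requires Co(II).
Co sits in group 9, so the d-electron count is 9 − 2 = 7.
Counting donor atoms: 3×acetylacetonate (bidentate) → 6 donors. Coordination number = 6.
The spin state decides the count: Acetylacetonate is a weak-field ligand for a first-row metal, so the complex is high-spin.
An octahedral high-spin d⁷ ion is t₂g⁵e_g², giving 3 unpaired electrons.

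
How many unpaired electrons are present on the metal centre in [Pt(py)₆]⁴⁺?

Pyridine is neutral; balancing the +4 overall charge requires Pt(IV).
Platinum is a group-10 element; Pt(IV) is therefore d⁶.
The spin state decides the count: a 5d ion has a large Δₒ and is invariably low-spin.
An octahedral low-spin d⁶ ion is t₂g⁶e_g⁰, giving 0 unpaired electrons.

0 unpaired electrons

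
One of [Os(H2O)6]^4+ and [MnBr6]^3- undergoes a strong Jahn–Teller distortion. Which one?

[MnBr6]^3-

[Os(H2O)6]^4+: Ligand charges: water is neutral. With an overall charge of +4 the osmium centre must be in the +4 oxidation state. Osmium is a group-8 element; Os(IV) is therefore d⁴. A 5d ion has a large Δₒ and is invariably low-spin. The d⁴ configuration leaves the e_g set evenly filled (or empty) — no strong Jahn–Teller driving force.
[MnBr6]^3-: Ligand charges: each bromide is −1. With an overall charge of −3 the manganese centre must be in the +3 oxidation state. Mn sits in group 7, so the d-electron count is 7 − 3 = 4. Bromide is a weak-field ligand for a first-row metal, so the complex is high-spin. The t₂g³e_g¹ (high-spin) configuration has an unevenly filled e_g set; the Jahn–Teller theorem predicts a tetragonal distortion (typically axial elongation) to lift the degeneracy.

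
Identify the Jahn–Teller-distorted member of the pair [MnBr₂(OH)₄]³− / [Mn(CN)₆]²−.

[MnBr₂(OH)₄]³−: Summing ligand charges against the −3 overall charge gives an oxidation state of +3 for manganese. Manganese is a group-7 element; Mn(III) is therefore d⁴. Bromide and hydroxide are weak-field ligands for a first-row metal, so the complex is high-spin. The t₂g³e_g¹ (high-spin) configuration has an unevenly filled e_g set; the Jahn–Teller theorem predicts a tetragonal distortion (typically axial elongation) to lift the degeneracy.
[Mn(CN)₆]²−: Summing ligand charges against the −2 overall charge gives an oxidation state of +4 for manganese. Manganese is a group-7 element; Mn(IV) is therefore d³. The d³ configuration leaves the e_g set evenly filled (or empty) — no strong Jahn–Teller driving force.

[MnBr₂(OH)₄]³−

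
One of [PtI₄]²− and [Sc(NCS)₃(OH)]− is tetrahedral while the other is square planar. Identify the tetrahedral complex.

[Sc(NCS)₃(OH)]−

For [PtI₄]²−: Summing ligand charges against the −2 overall charge gives an oxidation state of +2 for platinum. Pt sits in group 10, so the d-electron count is 10 − 2 = 8. A 5d d⁸ ion has a large crystal-field splitting; square planar leaves the high-energy d_{x²−y²} orbital empty and maximises CFSE. → square planar.
For [Sc(NCS)₃(OH)]−: Summing ligand charges against the −1 overall charge gives an oxidation state of +3 for scandium. Group 3 minus oxidation state 3 gives a d⁰ configuration. A d⁰ ion has no crystal-field stabilisation preference between square planar and tetrahedral, so four ligands adopt the sterically favoured tetrahedral geometry. → tetrahedral.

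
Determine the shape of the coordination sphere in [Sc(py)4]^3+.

tetrahedral

Summing ligand charges against the +3 overall charge gives an oxidation state of +3 for scandium.
Scandium is a group-3 element; Sc(III) is therefore d⁰.
Coordination number: 4.
A d⁰ ion has no crystal-field stabilisation preference between square planar and tetrahedral, so four ligands adopt the sterically favoured tetrahedral geometry.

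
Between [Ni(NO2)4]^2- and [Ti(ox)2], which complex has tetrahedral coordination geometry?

[Ti(ox)2]

For [Ni(NO2)4]^2-: Ligand charges: each nitro (N-bound nitrite) is −1. With an overall charge of −2 the nickel centre must be in the +2 oxidation state. Group 10 minus oxidation state 2 gives a d⁸ configuration. Nitro (N-bound nitrite) is a strong-field ligand (high in the spectrochemical series). A 3d d⁸ ion with strong-field ligands gains enough CFSE to favour square planar over tetrahedral. → square planar.
For [Ti(ox)2]: Each oxalate is −2; balancing the 0 overall charge requires Ti(IV). Titanium is a group-4 element; Ti(IV) is therefore d⁰. A d⁰ ion has no crystal-field stabilisation preference between square planar and tetrahedral, so four ligands adopt the sterically favoured tetrahedral geometry. → tetrahedral.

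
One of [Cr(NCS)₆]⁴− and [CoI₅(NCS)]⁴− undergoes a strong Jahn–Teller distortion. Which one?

[Cr(NCS)₆]⁴−: Each isothiocyanate is −1; balancing the −4 overall charge requires Cr(II). Cr sits in group 6, so the d-electron count is 6 − 2 = 4. Isothiocyanate is a weak-field ligand for a first-row metal, so the complex is high-spin. The t₂g³e_g¹ (high-spin) configuration has an unevenly filled e_g set; the Jahn–Teller theorem predicts a tetragonal distortion (typically axial elongation) to lift the degeneracy.
[CoI₅(NCS)]⁴−: Ligand charges: each iodide is −1; each isothiocyanate is −1. With an overall charge of −4 the cobalt centre must be in the +2 oxidation state. Group 9 minus oxidation state 2 gives a d⁷ configuration. Iodide and isothiocyanate are weak-field ligands for a first-row metal, so the complex is high-spin. The d⁷ configuration leaves the e_g set evenly filled (or empty) — no strong Jahn–Teller driving force.

[Cr(NCS)₆]⁴−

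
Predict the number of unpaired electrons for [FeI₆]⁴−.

Summing ligand charges against the −4 overall charge gives an oxidation state of +2 for iron.
Group 8 minus oxidation state 2 gives a d⁶ configuration.
The spin state decides the count: Iodide is a weak-field ligand for a first-row metal, so the complex is high-spin.
An octahedral high-spin d⁶ ion is t₂g⁴e_g², giving 4 unpaired electrons.

4 unpaired electrons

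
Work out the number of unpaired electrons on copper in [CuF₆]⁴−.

1 unpaired electron

Each fluoride is −1; balancing the −4 overall charge requires Cu(II).
Cu sits in group 11, so the d-electron count is 11 − 2 = 9.
In an octahedral field the d⁹ configuration is t₂g⁶e_g³ (only one arrangement possible), giving 1 unpaired electron.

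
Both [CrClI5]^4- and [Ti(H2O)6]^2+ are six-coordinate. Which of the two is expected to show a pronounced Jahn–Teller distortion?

[CrClI5]^4-: Each chloride is −1; each iodide is −1; balancing the −4 overall charge requires Cr(II). Group 6 minus oxidation state 2 gives a d⁴ configuration. Chloride and iodide are weak-field ligands for a first-row metal, so the complex is high-spin. The t₂g³e_g¹ (high-spin) configuration has an unevenly filled e_g set; the Jahn–Teller theorem predicts a tetragonal distortion (typically axial elongation) to lift the degeneracy.
[Ti(H2O)6]^2+: Ligand charges: water is neutral. With an overall charge of +2 the titanium centre must be in the +2 oxidation state. Ti sits in group 4, so the d-electron count is 4 − 2 = 2. The d² configuration leaves the e_g set evenly filled (or empty) — no strong Jahn–Teller driving force.

[CrClI5]^4-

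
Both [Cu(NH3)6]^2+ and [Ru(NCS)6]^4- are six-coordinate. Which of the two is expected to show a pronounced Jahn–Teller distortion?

[Cu(NH3)6]^2+

[Cu(NH3)6]^2+: Ligand charges: ammonia is neutral. With an overall charge of +2 the copper centre must be in the +2 oxidation state. Cu sits in group 11, so the d-electron count is 11 − 2 = 9. The t₂g⁶e_g³ configuration has an unevenly filled e_g set; the Jahn–Teller theorem predicts a tetragonal distortion (typically axial elongation) to lift the degeneracy.
[Ru(NCS)6]^4-: Ligand charges: each isothiocyanate is −1. With an overall charge of −4 the ruthenium centre must be in the +2 oxidation state. Group 8 minus oxidation state 2 gives a d⁶ configuration. A 4d ion has a large Δₒ and is invariably low-spin. The d⁶ configuration leaves the e_g set evenly filled (or empty) — no strong Jahn–Teller driving force.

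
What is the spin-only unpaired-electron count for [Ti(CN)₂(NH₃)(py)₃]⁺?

Each cyanide is −1; ammonia is neutral; pyridine is neutral; balancing the +1 overall charge requires Ti(III).
Ti sits in group 4, so the d-electron count is 4 − 3 = 1.
In an octahedral field the d¹ configuration is t₂g¹e_g⁰ (only one arrangement possible), giving 1 unpaired electron.

1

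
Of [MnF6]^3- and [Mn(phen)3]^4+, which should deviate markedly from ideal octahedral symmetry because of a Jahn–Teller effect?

[MnF6]^3-

[MnF6]^3-: Ligand charges: each fluoride is −1. With an overall charge of −3 the manganese centre must be in the +3 oxidation state. Manganese is a group-7 element; Mn(III) is therefore d⁴. Fluoride is a weak-field ligand for a first-row metal, so the complex is high-spin. The t₂g³e_g¹ (high-spin) configuration has an unevenly filled e_g set; the Jahn–Teller theorem predicts a tetragonal distortion (typically axial elongation) to lift the degeneracy.
[Mn(phen)3]^4+: Ligand charges: 1,10-phenanthroline is neutral. With an overall charge of +4 the manganese centre must be in the +4 oxidation state. Manganese is a group-7 element; Mn(IV) is therefore d³. The d³ configuration leaves the e_g set evenly filled (or empty) — no strong Jahn–Teller driving force.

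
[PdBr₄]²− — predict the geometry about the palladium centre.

square planar

Summing ligand charges against the −2 overall charge gives an oxidation state of +2 for palladium.
Pd sits in group 10, so the d-electron count is 10 − 2 = 8.
With 4 monodentate ligands the coordination number is 4.
A 4d d⁸ ion has a large crystal-field splitting; square planar leaves the high-energy d_{x²−y²} orbital empty and maximises CFSE.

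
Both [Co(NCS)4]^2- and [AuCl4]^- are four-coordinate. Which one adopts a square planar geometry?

[AuCl4]^-

For [Co(NCS)4]^2-: Each isothiocyanate is −1; balancing the −2 overall charge requires Co(II). Cobalt is a group-9 element; Co(II) is therefore d⁷. For a high-spin 3d d⁷ ion with weak-field ligands the small Δₜ gives little square-planar CFSE advantage, so four ligands adopt the sterically favoured tetrahedral geometry. → tetrahedral.
For [AuCl4]^-: Each chloride is −1; balancing the −1 overall charge requires Au(III). Gold is a group-11 element; Au(III) is therefore d⁸. A 5d d⁸ ion has a large crystal-field splitting; square planar leaves the high-energy d_{x²−y²} orbital empty and maximises CFSE. → square planar.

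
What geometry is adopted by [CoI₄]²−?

Summing ligand charges against the −2 overall charge gives an oxidation state of +2 for cobalt.
Cobalt is a group-9 element; Co(II) is therefore d⁷.
Coordination number: 4.
Iodide is a weak-field ligand.
For a high-spin 3d d⁷ ion with weak-field ligands the small Δₜ gives little square-planar CFSE advantage, so four ligands adopt the sterically favoured tetrahedral geometry.

tetrahedral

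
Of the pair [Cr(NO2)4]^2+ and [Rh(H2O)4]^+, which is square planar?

For [Cr(NO2)4]^2+: Summing ligand charges against the +2 overall charge gives an oxidation state of +6 for chromium. Group 6 minus oxidation state 6 gives a d⁰ configuration. A d⁰ ion has no crystal-field stabilisation preference between square planar and tetrahedral, so four ligands adopt the sterically favoured tetrahedral geometry. → tetrahedral.
For [Rh(H2O)4]^+: Water is neutral; balancing the +1 overall charge requires Rh(I). Group 9 minus oxidation state 1 gives a d⁸ configuration. A 4d d⁸ ion has a large crystal-field splitting; square planar leaves the high-energy d_{x²−y²} orbital empty and maximises CFSE. → square planar.

[Rh(H2O)4]^+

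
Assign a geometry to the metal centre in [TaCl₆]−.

Ligand charges: each chloride is −1. With an overall charge of −1 the tantalum centre must be in the +5 oxidation state.
Tantalum is a group-5 element; Ta(V) is therefore d⁰.
Coordination number: 6.
Six donors around a single metal centre give an octahedral coordination sphere.

octahedral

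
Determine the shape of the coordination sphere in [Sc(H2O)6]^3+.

octahedral

Ligand charges: water is neutral. With an overall charge of +3 the scandium centre must be in the +3 oxidation state.
Group 3 minus oxidation state 3 gives a d⁰ configuration.
Coordination number: 6.
Six donors around a single metal centre give an octahedral coordination sphere.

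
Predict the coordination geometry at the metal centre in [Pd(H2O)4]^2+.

square planar

Water is neutral; balancing the +2 overall charge requires Pd(II).
Pd sits in group 10, so the d-electron count is 10 − 2 = 8.
With 4 monodentate ligands the coordination number is 4.
A 4d d⁸ ion has a large crystal-field splitting; square planar leaves the high-energy d_{x²−y²} orbital empty and maximises CFSE.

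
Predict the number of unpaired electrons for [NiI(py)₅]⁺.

2 unpaired electrons

Ligand charges: each iodide is −1; pyridine is neutral. With an overall charge of +1 the nickel centre must be in the +2 oxidation state.
Group 10 minus oxidation state 2 gives a d⁸ configuration.
In an octahedral field the d⁸ configuration is t₂g⁶e_g² (only one arrangement possible), giving 2 unpaired electrons.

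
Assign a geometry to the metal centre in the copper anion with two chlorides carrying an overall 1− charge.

Each chloride is −1; balancing the −1 overall charge requires Cu(I).
Group 11 minus oxidation state 1 gives a d¹⁰ configuration.
With 2 monodentate ligands the coordination number is 2.
A d¹⁰ ion with only two ligands adopts a linear arrangement (sp hybridisation; no CFSE preference).

linear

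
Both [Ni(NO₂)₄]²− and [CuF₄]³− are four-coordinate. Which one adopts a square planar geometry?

For [Ni(NO₂)₄]²−: Summing ligand charges against the −2 overall charge gives an oxidation state of +2 for nickel. Ni sits in group 10, so the d-electron count is 10 − 2 = 8. Nitro (N-bound nitrite) is a strong-field ligand (high in the spectrochemical series). A 3d d⁸ ion with strong-field ligands gains enough CFSE to favour square planar over tetrahedral. → square planar.
For [CuF₄]³−: Summing ligand charges against the −3 overall charge gives an oxidation state of +1 for copper. Cu sits in group 11, so the d-electron count is 11 − 1 = 10. A d¹⁰ ion has no crystal-field stabilisation preference between square planar and tetrahedral, so four ligands adopt the sterically favoured tetrahedral geometry. → tetrahedral.

[Ni(NO₂)₄]²−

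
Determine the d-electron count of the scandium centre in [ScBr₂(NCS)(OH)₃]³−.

Each bromide is −1; each isothiocyanate is −1; each hydroxide is −1; balancing the −3 overall charge requires Sc(III).
Sc sits in group 3, so the d-electron count is 3 − 3 = 0.

d0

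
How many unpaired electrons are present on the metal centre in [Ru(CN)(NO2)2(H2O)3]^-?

0

Each cyanide is −1; each nitro (N-bound nitrite) is −1; water is neutral; balancing the −1 overall charge requires Ru(II).
Ruthenium is a group-8 element; Ru(II) is therefore d⁶.
The spin state decides the count: a 4d ion has a large Δₒ and is invariably low-spin.
An octahedral low-spin d⁶ ion is t₂g⁶e_g⁰, giving 0 unpaired electrons.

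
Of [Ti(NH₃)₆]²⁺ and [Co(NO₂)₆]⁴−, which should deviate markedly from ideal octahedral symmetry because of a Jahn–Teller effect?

[Ti(NH₃)₆]²⁺: Summing ligand charges against the +2 overall charge gives an oxidation state of +2 for titanium. Group 4 minus oxidation state 2 gives a d² configuration. The d² configuration leaves the e_g set evenly filled (or empty) — no strong Jahn–Teller driving force.
[Co(NO₂)₆]⁴−: Ligand charges: each nitro (N-bound nitrite) is −1. With an overall charge of −4 the cobalt centre must be in the +2 oxidation state. Cobalt is a group-9 element; Co(II) is therefore d⁷. Nitro (N-bound nitrite) is a strong-field ligand (high in the spectrochemical series) for a first-row metal, so the complex is low-spin. The t₂g⁶e_g¹ (low-spin) configuration has an unevenly filled e_g set; the Jahn–Teller theorem predicts a tetragonal distortion (typically axial elongation) to lift the degeneracy.

[Co(NO₂)₆]⁴−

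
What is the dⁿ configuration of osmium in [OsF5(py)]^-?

d4

Summing ligand charges against the −1 overall charge gives an oxidation state of +4 for osmium.
Os sits in group 8, so the d-electron count is 8 − 4 = 4.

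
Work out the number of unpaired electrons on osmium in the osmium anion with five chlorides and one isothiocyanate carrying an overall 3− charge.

Ligand charges: each chloride is −1; each isothiocyanate is −1. With an overall charge of −3 the osmium centre must be in the +3 oxidation state.
Group 8 minus oxidation state 3 gives a d⁵ configuration.
The spin state decides the count: a 5d ion has a large Δₒ and is invariably low-spin.
An octahedral low-spin d⁵ ion is t₂g⁵e_g⁰, giving 1 unpaired electron.

1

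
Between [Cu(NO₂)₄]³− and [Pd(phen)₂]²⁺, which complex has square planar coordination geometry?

For [Cu(NO₂)₄]³−: Each nitro (N-bound nitrite) is −1; balancing the −3 overall charge requires Cu(I). Group 11 minus oxidation state 1 gives a d¹⁰ configuration. A d¹⁰ ion has no crystal-field stabilisation preference between square planar and tetrahedral, so four ligands adopt the sterically favoured tetrahedral geometry. → tetrahedral.
For [Pd(phen)₂]²⁺: 1,10-phenanthroline is neutral; balancing the +2 overall charge requires Pd(II). Palladium is a group-10 element; Pd(II) is therefore d⁸. A 4d d⁸ ion has a large crystal-field splitting; square planar leaves the high-energy d_{x²−y²} orbital empty and maximises CFSE. → square planar.

[Pd(phen)₂]²⁺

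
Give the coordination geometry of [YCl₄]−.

tetrahedral

Ligand charges: each chloride is −1. With an overall charge of −1 the yttrium centre must be in the +3 oxidation state.
Yttrium is a group-3 element; Y(III) is therefore d⁰.
With 4 monodentate ligands the coordination number is 4.
A d⁰ ion has no crystal-field stabilisation preference between square planar and tetrahedral, so four ligands adopt the sterically favoured tetrahedral geometry.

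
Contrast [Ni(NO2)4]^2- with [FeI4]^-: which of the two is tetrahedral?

[FeI4]^-

For [Ni(NO2)4]^2-: Ligand charges: each nitro (N-bound nitrite) is −1. With an overall charge of −2 the nickel centre must be in the +2 oxidation state. Group 10 minus oxidation state 2 gives a d⁸ configuration. Nitro (N-bound nitrite) is a strong-field ligand (high in the spectrochemical series). A 3d d⁸ ion with strong-field ligands gains enough CFSE to favour square planar over tetrahedral. → square planar.
For [FeI4]^-: Summing ligand charges against the −1 overall charge gives an oxidation state of +3 for iron. Iron is a group-8 element; Fe(III) is therefore d⁵. A high-spin d⁵ ion has zero CFSE in either geometry, so four ligands adopt the sterically favoured tetrahedral geometry. → tetrahedral.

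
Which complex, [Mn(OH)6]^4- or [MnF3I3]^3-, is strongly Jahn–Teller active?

[Mn(OH)6]^4-: Each hydroxide is −1; balancing the −4 overall charge requires Mn(II). Manganese is a group-7 element; Mn(II) is therefore d⁵. Hydroxide is a weak-field ligand for a first-row metal, so the complex is high-spin. The d⁵ configuration leaves the e_g set evenly filled (or empty) — no strong Jahn–Teller driving force.
[MnF3I3]^3-: Each fluoride is −1; each iodide is −1; balancing the −3 overall charge requires Mn(III). Group 7 minus oxidation state 3 gives a d⁴ configuration. Fluoride and iodide are weak-field ligands for a first-row metal, so the complex is high-spin. The t₂g³e_g¹ (high-spin) configuration has an unevenly filled e_g set; the Jahn–Teller theorem predicts a tetragonal distortion (typically axial elongation) to lift the degeneracy.

[MnF3I3]^3-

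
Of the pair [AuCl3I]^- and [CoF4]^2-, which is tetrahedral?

[CoF4]^2-

For [AuCl3I]^-: Ligand charges: each chloride is −1; each iodide is −1. With an overall charge of −1 the gold centre must be in the +3 oxidation state. Group 11 minus oxidation state 3 gives a d⁸ configuration. A 5d d⁸ ion has a large crystal-field splitting; square planar leaves the high-energy d_{x²−y²} orbital empty and maximises CFSE. → square planar.
For [CoF4]^2-: Summing ligand charges against the −2 overall charge gives an oxidation state of +2 for cobalt. Cobalt is a group-9 element; Co(II) is therefore d⁷. For a high-spin 3d d⁷ ion with weak-field ligands the small Δₜ gives little square-planar CFSE advantage, so four ligands adopt the sterically favoured tetrahedral geometry. → tetrahedral.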